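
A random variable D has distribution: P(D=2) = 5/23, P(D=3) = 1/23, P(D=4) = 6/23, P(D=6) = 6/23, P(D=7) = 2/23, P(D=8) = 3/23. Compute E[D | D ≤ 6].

73/18

P(D ≤ 6) = 18/23.
Σ over the event: 2·5/23 + 3·1/23 + 4·6/23 + 6·6/23 = 73/23.
E[D | D ≤ 6] = (73/23) / (18/23) = 73/18.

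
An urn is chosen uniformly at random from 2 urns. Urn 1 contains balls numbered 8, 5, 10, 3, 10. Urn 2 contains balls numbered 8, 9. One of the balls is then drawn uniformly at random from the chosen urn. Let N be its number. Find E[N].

157/20

E[N | urn 1] = (8+5+10+3+10)/5 = 36/5.
E[N | urn 2] = (8+9)/2 = 17/2.
E[N] = (1/2)·(36/5) + (1/2)·(17/2) = 157/20.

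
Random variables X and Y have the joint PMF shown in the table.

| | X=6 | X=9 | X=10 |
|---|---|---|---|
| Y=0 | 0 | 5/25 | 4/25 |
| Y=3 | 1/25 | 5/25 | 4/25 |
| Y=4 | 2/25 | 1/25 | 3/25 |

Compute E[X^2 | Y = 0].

P(Y = 0) = 9/25.
Σ X^2·P over the event = 81·(5/25) + 100·(4/25) = 161/5.
E[X^2 | Y = 0] = (161/5) / (9/25) = 805/9.

805/9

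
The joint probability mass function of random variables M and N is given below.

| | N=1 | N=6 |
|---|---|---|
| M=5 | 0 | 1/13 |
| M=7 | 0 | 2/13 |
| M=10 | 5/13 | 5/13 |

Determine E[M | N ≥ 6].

P(N ≥ 6) = 8/13.
Σ M·P over the event = 5·(1/13) + 7·(2/13) + 10·(5/13) = 69/13.
E[M | N ≥ 6] = (69/13) / (8/13) = 69/8.

69/8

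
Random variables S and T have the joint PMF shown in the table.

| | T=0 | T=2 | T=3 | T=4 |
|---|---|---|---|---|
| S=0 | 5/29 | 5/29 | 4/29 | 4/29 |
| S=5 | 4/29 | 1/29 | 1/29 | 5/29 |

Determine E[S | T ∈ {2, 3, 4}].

P(T ∈ {2, 3, 4}) = 20/29.
Σ S·P over the event = 0·(5/29) + 0·(4/29) + 0·(4/29) + 5·(1/29) + 5·(1/29) + 5·(5/29) = 35/29.
E[S | T ∈ {2, 3, 4}] = (35/29) / (20/29) = 7/4.

7/4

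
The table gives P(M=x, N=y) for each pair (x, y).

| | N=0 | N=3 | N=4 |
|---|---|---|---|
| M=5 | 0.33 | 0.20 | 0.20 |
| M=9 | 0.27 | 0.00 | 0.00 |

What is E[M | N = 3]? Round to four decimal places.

P(N = 3) = 0.20.
Σ M·P over the event = 5·(0.20) = 1.00.
E[M | N = 3] = (1.00) / (0.20) = 5.0000.

5.0000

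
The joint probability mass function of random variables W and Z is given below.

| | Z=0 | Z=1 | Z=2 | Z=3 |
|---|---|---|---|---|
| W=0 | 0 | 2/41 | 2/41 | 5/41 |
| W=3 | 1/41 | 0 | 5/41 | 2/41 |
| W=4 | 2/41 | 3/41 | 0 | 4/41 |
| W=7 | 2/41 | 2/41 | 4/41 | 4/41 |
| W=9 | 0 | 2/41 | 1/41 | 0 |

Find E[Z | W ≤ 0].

7/3

P(W ≤ 0) = 9/41.
Σ Z·P over the event = 1·(2/41) + 2·(2/41) + 3·(5/41) = 21/41.
E[Z | W ≤ 0] = (21/41) / (9/41) = 7/3.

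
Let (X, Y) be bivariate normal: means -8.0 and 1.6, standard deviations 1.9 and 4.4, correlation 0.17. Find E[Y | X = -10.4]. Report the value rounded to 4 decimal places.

0.6552

For a bivariate normal, E[Y | X=x] = μ_Y + ρ·(σ_Y/σ_X)·(x − μ_X).
E[Y | X=-10.4] = 1.6 + (0.17)·(4.4/1.9)·(-10.4 − (-8.0)) = 1.6 + (0.39368)·(-2.4) = 0.6552.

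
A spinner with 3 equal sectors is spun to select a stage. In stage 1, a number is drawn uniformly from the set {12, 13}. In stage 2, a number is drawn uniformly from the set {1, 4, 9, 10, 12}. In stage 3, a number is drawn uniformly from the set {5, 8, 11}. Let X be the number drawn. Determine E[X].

E[X | stage 1] = (12+13)/2 = 25/2.
E[X | stage 2] = (1+4+9+10+12)/5 = 36/5.
E[X | stage 3] = (5+8+11)/3 = 8.
By the law of total expectation,
E[X] = (1/3)·(25/2) + (1/3)·(36/5) + (1/3)·(8) = 277/30.

277/30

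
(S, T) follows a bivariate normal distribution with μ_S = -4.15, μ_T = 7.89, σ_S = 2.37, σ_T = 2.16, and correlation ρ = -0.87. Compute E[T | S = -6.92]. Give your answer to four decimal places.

E[T | S=x] = μ_T + ρ(σ_T/σ_S)(x − μ_S) for jointly normal variables.
E[T | S=-6.92] = 7.89 + (-0.87)·(2.16/2.37)·(-6.92 − (-4.15)) = 7.89 + (-0.79291)·(-2.77) = 10.0864.

10.0864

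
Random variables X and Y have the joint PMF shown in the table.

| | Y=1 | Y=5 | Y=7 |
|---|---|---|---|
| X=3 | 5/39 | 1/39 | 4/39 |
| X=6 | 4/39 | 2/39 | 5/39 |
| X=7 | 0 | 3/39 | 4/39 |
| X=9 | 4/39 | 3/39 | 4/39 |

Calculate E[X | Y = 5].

P(Y = 5) = 3/13.
Σ X·P over the event = 3·(1/39) + 6·(2/39) + 7·(3/39) + 9·(3/39) = 21/13.
E[X | Y = 5] = (21/13) / (3/13) = 7.

7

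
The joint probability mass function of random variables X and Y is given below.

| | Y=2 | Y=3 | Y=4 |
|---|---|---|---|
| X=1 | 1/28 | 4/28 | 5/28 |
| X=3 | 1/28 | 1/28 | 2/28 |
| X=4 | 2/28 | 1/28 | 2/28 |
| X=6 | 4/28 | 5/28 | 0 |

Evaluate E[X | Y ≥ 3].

3

P(Y ≥ 3) = 5/7.
Σ X·P over the event = 1·(4/28) + 1·(5/28) + 3·(1/28) + 3·(2/28) + 4·(1/28) + 4·(2/28) + 6·(5/28) = 15/7.
E[X | Y ≥ 3] = (15/7) / (5/7) = 3.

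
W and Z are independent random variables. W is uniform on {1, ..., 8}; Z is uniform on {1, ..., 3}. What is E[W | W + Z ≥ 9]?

22/3

Outcomes with W + Z ≥ 9: (6,3), (7,2), (7,3), (8,1), (8,2), (8,3), each with probability 1/24.
E[W | W + Z ≥ 9] = (6 + 7 + 7 + 8 + 8 + 8) / 6 = 22/3.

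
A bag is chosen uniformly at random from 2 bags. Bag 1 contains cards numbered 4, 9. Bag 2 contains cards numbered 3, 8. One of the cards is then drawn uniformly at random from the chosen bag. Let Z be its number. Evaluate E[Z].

6

E[Z | bag 1] = (4+9)/2 = 13/2.
E[Z | bag 2] = (3+8)/2 = 11/2.
By the law of total expectation,
E[Z] = (1/2)·(13/2) + (1/2)·(11/2) = 6.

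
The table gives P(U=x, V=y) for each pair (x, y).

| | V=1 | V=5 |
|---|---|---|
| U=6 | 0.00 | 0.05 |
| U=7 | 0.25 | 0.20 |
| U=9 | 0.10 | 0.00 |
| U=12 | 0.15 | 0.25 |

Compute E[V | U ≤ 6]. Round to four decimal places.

5.0000

P(U ≤ 6) = 0.05.
Σ V·P over the event = 5·(0.05) = 0.25.
E[V | U ≤ 6] = (0.25) / (0.05) = 5.0000.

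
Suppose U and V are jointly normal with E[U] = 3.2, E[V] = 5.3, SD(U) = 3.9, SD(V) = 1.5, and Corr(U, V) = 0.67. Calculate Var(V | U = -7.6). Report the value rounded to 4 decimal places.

1.2400

For a bivariate normal, Var(V | U=x) = σ_V²(1 − ρ²).
Var(V | U=-7.6) = (1.5)²·(1 − (0.67)²) = 2.25·0.5511 = 1.2400.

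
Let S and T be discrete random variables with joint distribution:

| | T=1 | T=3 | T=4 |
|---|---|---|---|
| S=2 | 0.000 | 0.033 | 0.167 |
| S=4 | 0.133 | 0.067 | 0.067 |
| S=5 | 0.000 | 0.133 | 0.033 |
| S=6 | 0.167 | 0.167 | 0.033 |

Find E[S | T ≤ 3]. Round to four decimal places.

P(T ≤ 3) = 0.700.
Σ S·P over the event = 2·(0.033) + 4·(0.133) + 4·(0.067) + 5·(0.133) + 6·(0.167) + 6·(0.167) = 3.535.
E[S | T ≤ 3] = (3.535) / (0.700) = 5.0500.

5.0500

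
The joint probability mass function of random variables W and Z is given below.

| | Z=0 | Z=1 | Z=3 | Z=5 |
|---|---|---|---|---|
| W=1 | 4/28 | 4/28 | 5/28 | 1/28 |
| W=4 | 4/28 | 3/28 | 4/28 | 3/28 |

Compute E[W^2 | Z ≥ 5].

49/4

P(Z ≥ 5) = 1/7.
Σ W^2·P over the event = 1·(1/28) + 16·(3/28) = 7/4.
E[W^2 | Z ≥ 5] = (7/4) / (1/7) = 49/4.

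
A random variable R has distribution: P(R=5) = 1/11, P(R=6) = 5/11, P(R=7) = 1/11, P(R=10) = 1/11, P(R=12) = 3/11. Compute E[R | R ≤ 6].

35/6

P(R ≤ 6) = 6/11.
Σ over the event: 5·1/11 + 6·5/11 = 35/11.
E[R | R ≤ 6] = (35/11) / (6/11) = 35/6.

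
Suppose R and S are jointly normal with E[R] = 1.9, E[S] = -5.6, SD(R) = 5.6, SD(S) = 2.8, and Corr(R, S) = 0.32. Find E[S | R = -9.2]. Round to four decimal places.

-7.3760

The regression of S on R has slope ρ·σ_S/σ_R and passes through (μ_R, μ_S).
E[S | R=-9.2] = -5.6 + (0.32)·(2.8/5.6)·(-9.2 − (1.9)) = -5.6 + (0.16)·(-11.1) = -7.3760.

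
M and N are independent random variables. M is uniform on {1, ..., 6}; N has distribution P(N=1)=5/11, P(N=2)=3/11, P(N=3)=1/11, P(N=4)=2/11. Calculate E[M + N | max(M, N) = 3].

50/11

P(max(M, N) = 3) = 1/6.
Summing (M+N)·P(x,y) over outcomes with max(M, N) = 3 gives 25/33.
E[M + N | max(M, N) = 3] = (25/33) / (1/6) = 50/11.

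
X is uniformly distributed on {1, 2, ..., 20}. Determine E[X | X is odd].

Given X is odd, X is equally likely to be any of {1, 3, 5, 7, 9, 11, 13, 15, 17, 19}.
E[X | X is odd] = (1 + 3 + 5 + 7 + 9 + 11 + 13 + 15 + 17 + 19) / 10 = 10.

10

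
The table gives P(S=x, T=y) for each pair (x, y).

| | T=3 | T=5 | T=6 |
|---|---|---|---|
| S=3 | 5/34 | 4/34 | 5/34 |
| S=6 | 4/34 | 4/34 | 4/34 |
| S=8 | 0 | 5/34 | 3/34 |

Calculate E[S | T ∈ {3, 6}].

P(T ∈ {3, 6}) = 21/34.
Σ S·P over the event = 3·(5/34) + 3·(5/34) + 6·(4/34) + 6·(4/34) + 8·(3/34) = 3.
E[S | T ∈ {3, 6}] = (3) / (21/34) = 34/7.

34/7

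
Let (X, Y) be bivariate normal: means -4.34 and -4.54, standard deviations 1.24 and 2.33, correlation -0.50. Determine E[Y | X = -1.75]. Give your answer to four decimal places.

-6.9733

For a bivariate normal, E[Y | X=x] = μ_Y + ρ·(σ_Y/σ_X)·(x − μ_X).
E[Y | X=-1.75] = -4.54 + (-0.50)·(2.33/1.24)·(-1.75 − (-4.34)) = -4.54 + (-0.939516)·(2.59) = -6.9733.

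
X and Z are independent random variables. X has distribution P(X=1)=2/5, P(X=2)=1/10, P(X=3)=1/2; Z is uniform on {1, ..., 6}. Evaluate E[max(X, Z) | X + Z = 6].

P(X + Z = 6) = 1/6.
Summing max(X,Z)·P(x,y) over outcomes with X + Z = 6 gives 13/20.
E[max(X, Z) | X + Z = 6] = (13/20) / (1/6) = 39/10.

39/10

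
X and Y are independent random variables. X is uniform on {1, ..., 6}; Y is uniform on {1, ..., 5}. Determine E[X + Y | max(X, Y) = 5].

Outcomes with max(X, Y) = 5: (1,5), (2,5), (3,5), (4,5), (5,1), (5,2), (5,3), (5,4), (5,5), each with probability 1/30.
E[X + Y | max(X, Y) = 5] = (6 + 7 + 8 + 9 + 6 + 7 + 8 + 9 + 10) / 9 = 70/9.

70/9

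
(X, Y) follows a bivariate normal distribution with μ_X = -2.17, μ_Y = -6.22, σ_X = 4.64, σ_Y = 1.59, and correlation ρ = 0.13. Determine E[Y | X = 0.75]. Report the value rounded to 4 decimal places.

-6.0899

The regression of Y on X has slope ρ·σ_Y/σ_X and passes through (μ_X, μ_Y).
E[Y | X=0.75] = -6.22 + (0.13)·(1.59/4.64)·(0.75 − (-2.17)) = -6.22 + (0.044547)·(2.92) = -6.0899.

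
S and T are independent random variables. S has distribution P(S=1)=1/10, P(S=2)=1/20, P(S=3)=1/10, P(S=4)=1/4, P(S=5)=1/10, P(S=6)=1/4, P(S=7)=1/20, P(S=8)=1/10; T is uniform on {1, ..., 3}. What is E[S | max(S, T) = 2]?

3/2

P(max(S, T) = 2) = 1/15.
Summing S·P(x,y) over outcomes with max(S, T) = 2 gives 1/10.
E[S | max(S, T) = 2] = (1/10) / (1/15) = 3/2.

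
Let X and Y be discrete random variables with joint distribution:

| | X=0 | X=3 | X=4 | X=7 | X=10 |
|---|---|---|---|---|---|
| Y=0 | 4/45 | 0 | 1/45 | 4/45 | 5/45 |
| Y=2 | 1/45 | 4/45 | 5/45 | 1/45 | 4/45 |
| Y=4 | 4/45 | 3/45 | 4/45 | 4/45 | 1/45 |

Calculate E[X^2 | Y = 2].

P(Y = 2) = 1/3.
Σ X^2·P over the event = 0·(1/45) + 9·(4/45) + 16·(5/45) + 49·(1/45) + 100·(4/45) = 113/9.
E[X^2 | Y = 2] = (113/9) / (1/3) = 113/3.

113/3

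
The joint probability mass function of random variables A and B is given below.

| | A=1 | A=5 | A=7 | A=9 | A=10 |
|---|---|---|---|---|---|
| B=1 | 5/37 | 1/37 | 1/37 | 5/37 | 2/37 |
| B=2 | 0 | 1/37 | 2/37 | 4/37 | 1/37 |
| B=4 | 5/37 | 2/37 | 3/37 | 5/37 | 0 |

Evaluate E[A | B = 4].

27/5

P(B = 4) = 15/37.
Σ A·P over the event = 1·(5/37) + 5·(2/37) + 7·(3/37) + 9·(5/37) = 81/37.
E[A | B = 4] = (81/37) / (15/37) = 27/5.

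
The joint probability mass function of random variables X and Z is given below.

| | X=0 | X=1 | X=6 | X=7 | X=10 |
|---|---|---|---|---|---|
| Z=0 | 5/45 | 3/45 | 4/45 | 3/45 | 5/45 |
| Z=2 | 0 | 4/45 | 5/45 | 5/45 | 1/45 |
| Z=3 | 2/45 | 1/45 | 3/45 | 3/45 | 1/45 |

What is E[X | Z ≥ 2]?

129/25

P(Z ≥ 2) = 5/9.
Summing X·P(X=x,Z=y) over the conditioning event gives 43/15.
E[X | Z ≥ 2] = (43/15) / (5/9) = 129/25.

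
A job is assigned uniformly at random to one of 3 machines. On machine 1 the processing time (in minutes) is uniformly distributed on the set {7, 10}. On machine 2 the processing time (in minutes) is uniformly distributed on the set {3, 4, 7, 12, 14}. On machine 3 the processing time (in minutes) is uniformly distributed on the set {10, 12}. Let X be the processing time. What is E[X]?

55/6

E[X | machine 1] = (7+10)/2 = 17/2.
E[X | machine 2] = (3+4+7+12+14)/5 = 8.
E[X | machine 3] = (10+12)/2 = 11.
By the law of total expectation,
E[X] = (1/3)·(17/2) + (1/3)·(8) + (1/3)·(11) = 55/6.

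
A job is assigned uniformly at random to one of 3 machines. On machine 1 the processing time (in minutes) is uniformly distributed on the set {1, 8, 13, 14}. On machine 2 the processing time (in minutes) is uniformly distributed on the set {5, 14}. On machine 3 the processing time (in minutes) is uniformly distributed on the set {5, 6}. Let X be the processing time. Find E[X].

8

E[X | machine 1] = (1+8+13+14)/4 = 9.
E[X | machine 2] = (5+14)/2 = 19/2.
E[X | machine 3] = (5+6)/2 = 11/2.
E[X] = (1/3)·(9) + (1/3)·(19/2) + (1/3)·(11/2) = 8.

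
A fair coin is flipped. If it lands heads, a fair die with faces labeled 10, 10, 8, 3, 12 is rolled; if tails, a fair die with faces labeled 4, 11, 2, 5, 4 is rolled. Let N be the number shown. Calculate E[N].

E[N | heads] = (10+10+8+3+12)/5 = 43/5.
E[N | tails] = (4+11+2+5+4)/5 = 26/5.
E[N] = (1/2)·(43/5) + (1/2)·(26/5) = 69/10.

69/10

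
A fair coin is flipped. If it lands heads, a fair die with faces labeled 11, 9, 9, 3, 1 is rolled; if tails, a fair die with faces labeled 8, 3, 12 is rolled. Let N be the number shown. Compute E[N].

107/15

E[N | heads] = (11+9+9+3+1)/5 = 33/5.
E[N | tails] = (8+3+12)/3 = 23/3.
By the law of total expectation,
E[N] = (1/2)·(33/5) + (1/2)·(23/3) = 107/15.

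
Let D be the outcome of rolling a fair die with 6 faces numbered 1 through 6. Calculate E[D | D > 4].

Given D > 4, D is equally likely to be any of {5, 6}.
E[D | D > 4] = (5 + 6) / 2 = 11/2.

11/2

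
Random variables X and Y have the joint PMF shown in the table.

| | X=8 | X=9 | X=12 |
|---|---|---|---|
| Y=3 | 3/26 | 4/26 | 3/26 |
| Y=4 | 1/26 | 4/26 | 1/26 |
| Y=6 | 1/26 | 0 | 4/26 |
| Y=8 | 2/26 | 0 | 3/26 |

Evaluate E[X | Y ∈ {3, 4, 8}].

P(Y ∈ {3, 4, 8}) = 21/26.
Σ X·P over the event = 8·(3/26) + 8·(1/26) + 8·(2/26) + 9·(4/26) + 9·(4/26) + 12·(3/26) + 12·(1/26) + 12·(3/26) = 102/13.
E[X | Y ∈ {3, 4, 8}] = (102/13) / (21/26) = 68/7.

68/7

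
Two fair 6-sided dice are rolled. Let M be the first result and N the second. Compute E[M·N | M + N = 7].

Outcomes with M + N = 7: (1,6), (2,5), (3,4), (4,3), (5,2), (6,1), each with probability 1/36.
E[M·N | M + N = 7] = (6 + 10 + 12 + 12 + 10 + 6) / 6 = 28/3.

28/3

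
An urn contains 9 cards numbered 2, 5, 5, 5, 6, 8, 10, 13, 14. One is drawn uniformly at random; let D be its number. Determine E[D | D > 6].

45/4

P(D > 6) = 4/9.
Σ over the event: 8·1/9 + 10·1/9 + 13·1/9 + 14·1/9 = 5.
E[D | D > 6] = (5) / (4/9) = 45/4.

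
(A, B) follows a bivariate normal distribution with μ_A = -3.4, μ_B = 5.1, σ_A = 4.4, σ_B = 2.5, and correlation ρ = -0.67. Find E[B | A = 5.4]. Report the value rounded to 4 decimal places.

1.7500

E[B | A=x] = μ_B + ρ(σ_B/σ_A)(x − μ_A) for jointly normal variables.
E[B | A=5.4] = 5.1 + (-0.67)·(2.5/4.4)·(5.4 − (-3.4)) = 5.1 + (-0.38068)·(8.8) = 1.7500.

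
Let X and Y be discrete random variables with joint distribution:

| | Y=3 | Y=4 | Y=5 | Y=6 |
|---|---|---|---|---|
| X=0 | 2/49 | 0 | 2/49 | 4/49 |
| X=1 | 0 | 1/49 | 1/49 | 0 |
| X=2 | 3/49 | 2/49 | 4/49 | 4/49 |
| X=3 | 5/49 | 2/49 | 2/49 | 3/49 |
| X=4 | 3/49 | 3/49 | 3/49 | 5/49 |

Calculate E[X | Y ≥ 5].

16/7

P(Y ≥ 5) = 4/7.
Summing X·P(X=x,Y=y) over the conditioning event gives 64/49.
E[X | Y ≥ 5] = (64/49) / (4/7) = 16/7.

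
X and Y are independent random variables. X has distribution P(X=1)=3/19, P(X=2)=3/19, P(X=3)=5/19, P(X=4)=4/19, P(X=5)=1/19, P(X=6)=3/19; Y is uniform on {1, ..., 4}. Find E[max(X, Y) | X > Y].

176/41

P(X > Y) = 41/76.
Summing max(X,Y)·P(x,y) over outcomes with X > Y gives 44/19.
E[max(X, Y) | X > Y] = (44/19) / (41/76) = 176/41.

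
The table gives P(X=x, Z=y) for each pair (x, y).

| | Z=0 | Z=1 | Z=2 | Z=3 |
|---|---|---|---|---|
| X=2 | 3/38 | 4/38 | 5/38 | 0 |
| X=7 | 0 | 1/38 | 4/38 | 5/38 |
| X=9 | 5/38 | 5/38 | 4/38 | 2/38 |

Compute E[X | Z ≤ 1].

P(Z ≤ 1) = 9/19.
Σ X·P over the event = 2·(3/38) + 2·(4/38) + 7·(1/38) + 9·(5/38) + 9·(5/38) = 111/38.
E[X | Z ≤ 1] = (111/38) / (9/19) = 37/6.

37/6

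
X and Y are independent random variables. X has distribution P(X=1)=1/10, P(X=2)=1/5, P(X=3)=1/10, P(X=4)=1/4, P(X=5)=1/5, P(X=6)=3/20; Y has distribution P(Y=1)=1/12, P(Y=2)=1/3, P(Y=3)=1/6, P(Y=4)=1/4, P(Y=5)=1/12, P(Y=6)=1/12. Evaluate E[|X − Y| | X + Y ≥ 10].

5/4

P(X + Y ≥ 10) = 7/60.
Summing |X−Y|·P(x,y) over outcomes with X + Y ≥ 10 gives 7/48.
E[|X − Y| | X + Y ≥ 10] = (7/48) / (7/60) = 5/4.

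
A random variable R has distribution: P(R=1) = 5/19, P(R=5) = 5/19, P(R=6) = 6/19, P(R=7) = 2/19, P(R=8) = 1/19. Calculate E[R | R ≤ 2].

1

P(R ≤ 2) = 5/19.
Σ over the event: 1·5/19 = 5/19.
E[R | R ≤ 2] = (5/19) / (5/19) = 1.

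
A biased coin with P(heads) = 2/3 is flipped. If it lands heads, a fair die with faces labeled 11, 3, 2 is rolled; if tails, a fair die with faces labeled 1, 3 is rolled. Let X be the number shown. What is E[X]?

38/9

E[X | heads] = (11+3+2)/3 = 16/3.
E[X | tails] = (1+3)/2 = 2.
By the law of total expectation,
E[X] = (2/3)·(16/3) + (1/3)·(2) = 38/9.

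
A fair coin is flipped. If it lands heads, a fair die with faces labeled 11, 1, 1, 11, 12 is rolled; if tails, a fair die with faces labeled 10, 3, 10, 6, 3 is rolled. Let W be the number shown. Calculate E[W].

E[W | heads] = (11+1+1+11+12)/5 = 36/5.
E[W | tails] = (10+3+10+6+3)/5 = 32/5.
By the law of total expectation,
E[W] = (1/2)·(36/5) + (1/2)·(32/5) = 34/5.

34/5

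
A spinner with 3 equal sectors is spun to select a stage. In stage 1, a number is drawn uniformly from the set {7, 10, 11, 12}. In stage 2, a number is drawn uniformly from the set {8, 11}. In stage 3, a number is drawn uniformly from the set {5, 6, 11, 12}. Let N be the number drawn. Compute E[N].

E[N | stage 1] = (7+10+11+12)/4 = 10.
E[N | stage 2] = (8+11)/2 = 19/2.
E[N | stage 3] = (5+6+11+12)/4 = 17/2.
By the law of total expectation,
E[N] = (1/3)·(10) + (1/3)·(19/2) + (1/3)·(17/2) = 28/3.

28/3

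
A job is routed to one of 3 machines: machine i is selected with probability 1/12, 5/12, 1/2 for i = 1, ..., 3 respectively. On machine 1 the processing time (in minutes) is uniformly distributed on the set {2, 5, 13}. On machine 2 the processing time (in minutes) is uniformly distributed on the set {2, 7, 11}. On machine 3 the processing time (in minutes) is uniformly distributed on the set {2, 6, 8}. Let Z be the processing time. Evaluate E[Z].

E[Z | machine 1] = (2+5+13)/3 = 20/3.
E[Z | machine 2] = (2+7+11)/3 = 20/3.
E[Z | machine 3] = (2+6+8)/3 = 16/3.
By the law of total expectation,
E[Z] = (1/12)·(20/3) + (5/12)·(20/3) + (1/2)·(16/3) = 6.

6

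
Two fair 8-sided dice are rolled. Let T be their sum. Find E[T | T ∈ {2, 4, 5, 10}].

104/15

P(T ∈ {2, 4, 5, 10}) = 15/64.
Σ over the event: 2·1/64 + 4·3/64 + 5·1/16 + 10·7/64 = 13/8.
E[T | T ∈ {2, 4, 5, 10}] = (13/8) / (15/64) = 104/15.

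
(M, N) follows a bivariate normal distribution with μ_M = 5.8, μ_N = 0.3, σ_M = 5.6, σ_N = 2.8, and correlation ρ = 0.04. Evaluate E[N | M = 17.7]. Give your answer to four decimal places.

E[N | M=x] = μ_N + ρ(σ_N/σ_M)(x − μ_M) for jointly normal variables.
E[N | M=17.7] = 0.3 + (0.04)·(2.8/5.6)·(17.7 − (5.8)) = 0.3 + (0.02)·(11.9) = 0.5380.

0.5380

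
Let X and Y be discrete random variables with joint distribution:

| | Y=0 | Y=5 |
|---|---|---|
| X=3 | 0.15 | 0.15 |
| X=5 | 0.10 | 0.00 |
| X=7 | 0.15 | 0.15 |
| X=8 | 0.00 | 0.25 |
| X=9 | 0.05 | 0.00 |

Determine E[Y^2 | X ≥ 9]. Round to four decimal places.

P(X ≥ 9) = 0.05.
Σ Y^2·P over the event = 0·(0.05) = 0.00.
E[Y^2 | X ≥ 9] = (0.00) / (0.05) = 0.0000.

0.0000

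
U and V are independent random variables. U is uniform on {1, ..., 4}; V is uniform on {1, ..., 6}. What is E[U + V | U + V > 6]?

8

P(U + V > 6) = 5/12.
Summing (U+V)·P(x,y) over outcomes with U + V > 6 gives 10/3.
E[U + V | U + V > 6] = (10/3) / (5/12) = 8.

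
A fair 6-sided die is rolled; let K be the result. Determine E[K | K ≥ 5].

Given K ≥ 5, K is equally likely to be any of {5, 6}.
E[K | K ≥ 5] = (5 + 6) / 2 = 11/2.

11/2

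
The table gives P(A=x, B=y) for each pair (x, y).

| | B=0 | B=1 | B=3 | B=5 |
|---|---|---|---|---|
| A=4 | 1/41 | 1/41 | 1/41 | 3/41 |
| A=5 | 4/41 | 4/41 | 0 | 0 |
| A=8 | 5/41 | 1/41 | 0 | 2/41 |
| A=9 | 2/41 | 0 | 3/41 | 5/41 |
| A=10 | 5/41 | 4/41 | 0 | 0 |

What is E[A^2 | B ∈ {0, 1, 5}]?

2259/37

P(B ∈ {0, 1, 5}) = 37/41.
Summing A^2·P(A=x,B=y) over the conditioning event gives 2259/41.
E[A^2 | B ∈ {0, 1, 5}] = (2259/41) / (37/41) = 2259/37.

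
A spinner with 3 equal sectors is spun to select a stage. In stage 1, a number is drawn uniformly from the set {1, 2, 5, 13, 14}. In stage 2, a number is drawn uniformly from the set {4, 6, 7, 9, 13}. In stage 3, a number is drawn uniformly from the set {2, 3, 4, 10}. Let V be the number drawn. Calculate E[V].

391/60

E[V | stage 1] = (1+2+5+13+14)/5 = 7.
E[V | stage 2] = (4+6+7+9+13)/5 = 39/5.
E[V | stage 3] = (2+3+4+10)/4 = 19/4.
E[V] = (1/3)·(7) + (1/3)·(39/5) + (1/3)·(19/4) = 391/60.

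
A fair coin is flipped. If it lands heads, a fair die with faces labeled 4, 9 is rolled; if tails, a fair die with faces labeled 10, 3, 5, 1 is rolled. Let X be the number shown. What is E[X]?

45/8

E[X | heads] = (4+9)/2 = 13/2.
E[X | tails] = (10+3+5+1)/4 = 19/4.
E[X] = (1/2)·(13/2) + (1/2)·(19/4) = 45/8.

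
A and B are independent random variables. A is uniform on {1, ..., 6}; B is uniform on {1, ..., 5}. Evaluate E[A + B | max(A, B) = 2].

10/3

P(max(A, B) = 2) = 1/10.
Summing (A+B)·P(x,y) over outcomes with max(A, B) = 2 gives 1/3.
E[A + B | max(A, B) = 2] = (1/3) / (1/10) = 10/3.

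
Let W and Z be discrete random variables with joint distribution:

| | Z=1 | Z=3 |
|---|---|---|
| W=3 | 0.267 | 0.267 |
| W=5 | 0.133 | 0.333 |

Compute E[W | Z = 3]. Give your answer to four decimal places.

P(Z = 3) = 0.600.
Σ W·P over the event = 3·(0.267) + 5·(0.333) = 2.466.
E[W | Z = 3] = (2.466) / (0.600) = 4.1100.

4.1100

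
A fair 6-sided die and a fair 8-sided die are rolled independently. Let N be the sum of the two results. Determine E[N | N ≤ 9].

P(N ≤ 9) = 11/16.
Σ over the event: 2·1/48 + 3·1/24 + 4·1/16 + 5·1/12 + 6·5/48 + 7·1/8 + 8·1/8 + 9·1/8 = 107/24.
E[N | N ≤ 9] = (107/24) / (11/16) = 214/33.

214/33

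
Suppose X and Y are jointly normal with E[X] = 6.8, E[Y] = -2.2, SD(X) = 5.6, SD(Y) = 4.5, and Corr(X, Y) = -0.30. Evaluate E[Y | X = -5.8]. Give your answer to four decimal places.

0.8375

The regression of Y on X has slope ρ·σ_Y/σ_X and passes through (μ_X, μ_Y).
E[Y | X=-5.8] = -2.2 + (-0.30)·(4.5/5.6)·(-5.8 − (6.8)) = -2.2 + (-0.24107)·(-12.6) = 0.8375.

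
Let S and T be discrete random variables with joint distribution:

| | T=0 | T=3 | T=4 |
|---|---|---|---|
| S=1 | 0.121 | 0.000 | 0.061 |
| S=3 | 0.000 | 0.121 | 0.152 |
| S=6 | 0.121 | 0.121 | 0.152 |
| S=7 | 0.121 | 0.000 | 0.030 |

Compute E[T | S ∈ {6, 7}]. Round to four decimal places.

P(S ∈ {6, 7}) = 0.545.
Summing T·P(S=x,T=y) over the conditioning event gives 1.091.
E[T | S ∈ {6, 7}] = (1.091) / (0.545) = 2.0018.

2.0018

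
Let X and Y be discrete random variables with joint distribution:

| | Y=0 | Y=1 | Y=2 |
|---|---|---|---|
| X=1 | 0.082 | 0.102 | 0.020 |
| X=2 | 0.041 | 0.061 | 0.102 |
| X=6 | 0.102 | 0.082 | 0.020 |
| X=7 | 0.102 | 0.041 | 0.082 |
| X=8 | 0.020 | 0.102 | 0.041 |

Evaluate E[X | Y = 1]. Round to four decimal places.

4.6881

P(Y = 1) = 0.388.
Σ X·P over the event = 1·(0.102) + 2·(0.061) + 6·(0.082) + 7·(0.041) + 8·(0.102) = 1.819.
E[X | Y = 1] = (1.819) / (0.388) = 4.6881.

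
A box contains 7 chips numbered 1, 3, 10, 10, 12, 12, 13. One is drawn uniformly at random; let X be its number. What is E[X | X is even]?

11

P(X is even) = 4/7.
Σ over the event: 10·2/7 + 12·2/7 = 44/7.
E[X | X is even] = (44/7) / (4/7) = 11.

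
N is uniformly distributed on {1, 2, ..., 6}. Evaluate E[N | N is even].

Given N is even, N is equally likely to be any of {2, 4, 6}.
E[N | N is even] = (2 + 4 + 6) / 3 = 4.

4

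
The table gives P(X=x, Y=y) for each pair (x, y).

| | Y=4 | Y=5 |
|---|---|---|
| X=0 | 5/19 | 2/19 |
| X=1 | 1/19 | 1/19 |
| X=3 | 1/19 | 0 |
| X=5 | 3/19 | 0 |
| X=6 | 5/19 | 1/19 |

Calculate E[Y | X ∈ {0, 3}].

P(X ∈ {0, 3}) = 8/19.
Σ Y·P over the event = 4·(5/19) + 5·(2/19) + 4·(1/19) = 34/19.
E[Y | X ∈ {0, 3}] = (34/19) / (8/19) = 17/4.

17/4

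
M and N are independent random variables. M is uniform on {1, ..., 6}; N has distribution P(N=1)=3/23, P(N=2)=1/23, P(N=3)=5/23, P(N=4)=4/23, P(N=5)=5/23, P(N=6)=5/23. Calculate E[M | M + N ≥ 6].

428/109

P(M + N ≥ 6) = 109/138.
Summing M·P(x,y) over outcomes with M + N ≥ 6 gives 214/69.
E[M | M + N ≥ 6] = (214/69) / (109/138) = 428/109.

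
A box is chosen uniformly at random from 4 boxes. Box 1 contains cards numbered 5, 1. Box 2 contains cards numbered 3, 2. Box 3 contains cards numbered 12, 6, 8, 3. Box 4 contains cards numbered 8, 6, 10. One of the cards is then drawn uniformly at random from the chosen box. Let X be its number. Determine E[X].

83/16

E[X | box 1] = (5+1)/2 = 3.
E[X | box 2] = (3+2)/2 = 5/2.
E[X | box 3] = (12+6+8+3)/4 = 29/4.
E[X | box 4] = (8+6+10)/3 = 8.
E[X] = (1/4)·(3) + (1/4)·(5/2) + (1/4)·(29/4) + (1/4)·(8) = 83/16.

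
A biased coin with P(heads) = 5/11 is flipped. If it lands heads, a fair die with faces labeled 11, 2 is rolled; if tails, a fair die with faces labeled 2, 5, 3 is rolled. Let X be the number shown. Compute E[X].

105/22

E[X | heads] = (11+2)/2 = 13/2.
E[X | tails] = (2+5+3)/3 = 10/3.
By the law of total expectation,
E[X] = (5/11)·(13/2) + (6/11)·(10/3) = 105/22.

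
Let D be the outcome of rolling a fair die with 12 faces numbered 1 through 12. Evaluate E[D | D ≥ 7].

Given D ≥ 7, D is equally likely to be any of {7, 8, 9, 10, 11, 12}.
E[D | D ≥ 7] = (7 + 8 + 9 + 10 + 11 + 12) / 6 = 19/2.

19/2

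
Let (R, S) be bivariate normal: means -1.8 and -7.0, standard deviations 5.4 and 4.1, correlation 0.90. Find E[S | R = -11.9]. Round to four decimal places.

E[S | R=x] = μ_S + ρ(σ_S/σ_R)(x − μ_R) for jointly normal variables.
E[S | R=-11.9] = -7.0 + (0.90)·(4.1/5.4)·(-11.9 − (-1.8)) = -7.0 + (0.683333)·(-10.1) = -13.9017.

-13.9017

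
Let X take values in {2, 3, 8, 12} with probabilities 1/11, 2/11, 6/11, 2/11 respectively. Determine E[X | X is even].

74/9

P(X is even) = 9/11.
Σ over the event: 2·1/11 + 8·6/11 + 12·2/11 = 74/11.
E[X | X is even] = (74/11) / (9/11) = 74/9.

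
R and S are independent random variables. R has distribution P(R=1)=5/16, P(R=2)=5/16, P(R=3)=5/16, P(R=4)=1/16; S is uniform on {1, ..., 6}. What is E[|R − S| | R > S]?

13/9

P(R > S) = 3/16.
Summing |R−S|·P(x,y) over outcomes with R > S gives 13/48.
E[|R − S| | R > S] = (13/48) / (3/16) = 13/9.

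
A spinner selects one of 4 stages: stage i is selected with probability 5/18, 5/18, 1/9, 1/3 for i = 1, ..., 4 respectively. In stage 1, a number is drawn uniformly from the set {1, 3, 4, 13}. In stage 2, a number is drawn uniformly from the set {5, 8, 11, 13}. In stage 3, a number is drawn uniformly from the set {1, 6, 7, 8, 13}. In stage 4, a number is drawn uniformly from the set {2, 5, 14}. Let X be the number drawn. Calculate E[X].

257/36

E[X | stage 1] = (1+3+4+13)/4 = 21/4.
E[X | stage 2] = (5+8+11+13)/4 = 37/4.
E[X | stage 3] = (1+6+7+8+13)/5 = 7.
E[X | stage 4] = (2+5+14)/3 = 7.
By the law of total expectation,
E[X] = (5/18)·(21/4) + (5/18)·(37/4) + (1/9)·(7) + (1/3)·(7) = 257/36.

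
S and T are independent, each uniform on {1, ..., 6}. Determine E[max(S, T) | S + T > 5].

P(S + T > 5) = 13/18.
Summing max(S,T)·P(x,y) over outcomes with S + T > 5 gives 67/18.
E[max(S, T) | S + T > 5] = (67/18) / (13/18) = 67/13.

67/13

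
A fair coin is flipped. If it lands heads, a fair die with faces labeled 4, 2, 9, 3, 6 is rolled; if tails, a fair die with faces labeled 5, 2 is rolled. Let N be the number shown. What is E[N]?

E[N | heads] = (4+2+9+3+6)/5 = 24/5.
E[N | tails] = (5+2)/2 = 7/2.
By the law of total expectation,
E[N] = (1/2)·(24/5) + (1/2)·(7/2) = 83/20.

83/20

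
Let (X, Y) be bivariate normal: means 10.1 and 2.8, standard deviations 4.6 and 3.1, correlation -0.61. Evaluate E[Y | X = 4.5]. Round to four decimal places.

5.1021

E[Y | X=x] = μ_Y + ρ(σ_Y/σ_X)(x − μ_X) for jointly normal variables.
E[Y | X=4.5] = 2.8 + (-0.61)·(3.1/4.6)·(4.5 − (10.1)) = 2.8 + (-0.41109)·(-5.6) = 5.1021.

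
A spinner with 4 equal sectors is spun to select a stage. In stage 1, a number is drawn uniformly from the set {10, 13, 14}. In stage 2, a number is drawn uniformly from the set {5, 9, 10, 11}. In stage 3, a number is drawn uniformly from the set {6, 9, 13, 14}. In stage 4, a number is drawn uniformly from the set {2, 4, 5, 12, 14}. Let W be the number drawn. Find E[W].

2339/240

E[W | stage 1] = (10+13+14)/3 = 37/3.
E[W | stage 2] = (5+9+10+11)/4 = 35/4.
E[W | stage 3] = (6+9+13+14)/4 = 21/2.
E[W | stage 4] = (2+4+5+12+14)/5 = 37/5.
By the law of total expectation,
E[W] = (1/4)·(37/3) + (1/4)·(35/4) + (1/4)·(21/2) + (1/4)·(37/5) = 2339/240.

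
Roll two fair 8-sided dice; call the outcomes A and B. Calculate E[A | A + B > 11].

20/3

P(A + B > 11) = 15/64.
Summing A·P(x,y) over outcomes with A + B > 11 gives 25/16.
E[A | A + B > 11] = (25/16) / (15/64) = 20/3.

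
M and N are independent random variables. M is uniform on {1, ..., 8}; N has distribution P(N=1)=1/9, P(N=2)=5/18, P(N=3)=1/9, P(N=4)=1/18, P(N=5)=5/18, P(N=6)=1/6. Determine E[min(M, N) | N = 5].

P(N = 5) = 5/18.
Summing min(M,N)·P(x,y) over outcomes with N = 5 gives 25/24.
E[min(M, N) | N = 5] = (25/24) / (5/18) = 15/4.

15/4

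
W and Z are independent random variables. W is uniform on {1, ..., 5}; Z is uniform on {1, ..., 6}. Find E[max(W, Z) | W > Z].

Outcomes with W > Z: (2,1), (3,1), (3,2), (4,1), (4,2), (4,3), (5,1), (5,2), (5,3), (5,4), each with probability 1/30.
E[max(W, Z) | W > Z] = (2 + 3 + 3 + 4 + 4 + 4 + 5 + 5 + 5 + 5) / 10 = 4.

4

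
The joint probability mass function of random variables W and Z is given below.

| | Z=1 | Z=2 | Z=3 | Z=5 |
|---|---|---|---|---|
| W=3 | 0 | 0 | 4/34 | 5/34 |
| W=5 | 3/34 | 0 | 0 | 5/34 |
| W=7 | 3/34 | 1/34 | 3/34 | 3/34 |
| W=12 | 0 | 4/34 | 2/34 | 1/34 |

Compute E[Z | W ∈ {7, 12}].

48/17

P(W ∈ {7, 12}) = 1/2.
Σ Z·P over the event = 1·(3/34) + 2·(1/34) + 3·(3/34) + 5·(3/34) + 2·(4/34) + 3·(2/34) + 5·(1/34) = 24/17.
E[Z | W ∈ {7, 12}] = (24/17) / (1/2) = 48/17.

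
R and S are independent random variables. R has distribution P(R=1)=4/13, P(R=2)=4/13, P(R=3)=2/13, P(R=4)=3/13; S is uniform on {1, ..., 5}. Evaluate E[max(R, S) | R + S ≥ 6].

P(R + S ≥ 6) = 6/13.
Summing max(R,S)·P(x,y) over outcomes with R + S ≥ 6 gives 131/65.
E[max(R, S) | R + S ≥ 6] = (131/65) / (6/13) = 131/30.

131/30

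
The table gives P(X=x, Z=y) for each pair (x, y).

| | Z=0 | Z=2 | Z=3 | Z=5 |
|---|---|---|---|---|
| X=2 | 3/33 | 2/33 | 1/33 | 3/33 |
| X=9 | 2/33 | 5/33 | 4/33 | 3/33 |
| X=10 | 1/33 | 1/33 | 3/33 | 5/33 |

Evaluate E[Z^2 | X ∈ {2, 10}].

P(X ∈ {2, 10}) = 19/33.
Σ Z^2·P over the event = 0·(3/33) + 4·(2/33) + 9·(1/33) + 25·(3/33) + 0·(1/33) + 4·(1/33) + 9·(3/33) + 25·(5/33) = 248/33.
E[Z^2 | X ∈ {2, 10}] = (248/33) / (19/33) = 248/19.

248/19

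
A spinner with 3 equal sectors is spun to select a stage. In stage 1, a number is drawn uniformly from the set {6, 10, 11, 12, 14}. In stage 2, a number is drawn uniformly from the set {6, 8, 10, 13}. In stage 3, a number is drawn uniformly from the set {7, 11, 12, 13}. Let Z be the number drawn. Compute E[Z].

E[Z | stage 1] = (6+10+11+12+14)/5 = 53/5.
E[Z | stage 2] = (6+8+10+13)/4 = 37/4.
E[Z | stage 3] = (7+11+12+13)/4 = 43/4.
By the law of total expectation,
E[Z] = (1/3)·(53/5) + (1/3)·(37/4) + (1/3)·(43/4) = 51/5.

51/5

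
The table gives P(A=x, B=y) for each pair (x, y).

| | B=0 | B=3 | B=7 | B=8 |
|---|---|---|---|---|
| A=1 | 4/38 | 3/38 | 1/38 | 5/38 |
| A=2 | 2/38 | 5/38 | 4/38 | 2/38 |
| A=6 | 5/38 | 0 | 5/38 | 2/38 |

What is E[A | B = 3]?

13/8

P(B = 3) = 4/19.
Σ A·P over the event = 1·(3/38) + 2·(5/38) = 13/38.
E[A | B = 3] = (13/38) / (4/19) = 13/8.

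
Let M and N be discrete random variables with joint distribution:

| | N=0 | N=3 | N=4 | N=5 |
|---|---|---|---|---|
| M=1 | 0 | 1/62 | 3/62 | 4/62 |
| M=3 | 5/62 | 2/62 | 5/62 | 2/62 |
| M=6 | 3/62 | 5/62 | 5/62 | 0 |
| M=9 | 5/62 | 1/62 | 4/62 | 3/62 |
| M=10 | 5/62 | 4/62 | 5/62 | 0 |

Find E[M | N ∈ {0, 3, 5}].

P(N ∈ {0, 3, 5}) = 20/31.
Summing M·P(M=x,N=y) over the conditioning event gives 251/62.
E[M | N ∈ {0, 3, 5}] = (251/62) / (20/31) = 251/40.

251/40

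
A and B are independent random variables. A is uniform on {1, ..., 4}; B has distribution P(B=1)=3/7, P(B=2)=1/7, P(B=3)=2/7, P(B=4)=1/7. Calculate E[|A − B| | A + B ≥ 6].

P(A + B ≥ 6) = 2/7.
Summing |A−B|·P(x,y) over outcomes with A + B ≥ 6 gives 1/4.
E[|A − B| | A + B ≥ 6] = (1/4) / (2/7) = 7/8.

7/8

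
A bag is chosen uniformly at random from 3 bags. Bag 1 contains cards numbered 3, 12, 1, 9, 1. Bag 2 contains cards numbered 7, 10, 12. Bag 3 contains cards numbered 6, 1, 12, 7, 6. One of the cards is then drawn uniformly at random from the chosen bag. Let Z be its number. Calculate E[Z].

E[Z | bag 1] = (3+12+1+9+1)/5 = 26/5.
E[Z | bag 2] = (7+10+12)/3 = 29/3.
E[Z | bag 3] = (6+1+12+7+6)/5 = 32/5.
E[Z] = (1/3)·(26/5) + (1/3)·(29/3) + (1/3)·(32/5) = 319/45.

319/45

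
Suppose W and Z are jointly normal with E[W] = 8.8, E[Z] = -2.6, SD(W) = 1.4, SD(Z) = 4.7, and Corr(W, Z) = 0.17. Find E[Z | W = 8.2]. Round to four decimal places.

For a bivariate normal, E[Z | W=x] = μ_Z + ρ·(σ_Z/σ_W)·(x − μ_W).
E[Z | W=8.2] = -2.6 + (0.17)·(4.7/1.4)·(8.2 − (8.8)) = -2.6 + (0.57071)·(-0.6) = -2.9424.

-2.9424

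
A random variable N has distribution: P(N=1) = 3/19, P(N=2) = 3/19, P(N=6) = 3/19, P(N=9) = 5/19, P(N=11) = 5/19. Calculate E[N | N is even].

4

P(N is even) = 6/19.
Σ over the event: 2·3/19 + 6·3/19 = 24/19.
E[N | N is even] = (24/19) / (6/19) = 4.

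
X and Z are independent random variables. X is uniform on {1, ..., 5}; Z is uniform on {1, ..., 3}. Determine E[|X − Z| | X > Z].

19/9

P(X > Z) = 3/5.
Summing |X−Z|·P(x,y) over outcomes with X > Z gives 19/15.
E[|X − Z| | X > Z] = (19/15) / (3/5) = 19/9.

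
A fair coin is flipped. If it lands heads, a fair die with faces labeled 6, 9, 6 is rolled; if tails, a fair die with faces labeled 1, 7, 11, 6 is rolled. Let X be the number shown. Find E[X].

E[X | heads] = (6+9+6)/3 = 7.
E[X | tails] = (1+7+11+6)/4 = 25/4.
E[X] = (1/2)·(7) + (1/2)·(25/4) = 53/8.

53/8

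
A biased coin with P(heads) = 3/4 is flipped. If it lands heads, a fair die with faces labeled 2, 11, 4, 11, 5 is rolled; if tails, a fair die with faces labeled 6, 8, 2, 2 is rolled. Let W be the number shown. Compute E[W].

E[W | heads] = (2+11+4+11+5)/5 = 33/5.
E[W | tails] = (6+8+2+2)/4 = 9/2.
By the law of total expectation,
E[W] = (3/4)·(33/5) + (1/4)·(9/2) = 243/40.

243/40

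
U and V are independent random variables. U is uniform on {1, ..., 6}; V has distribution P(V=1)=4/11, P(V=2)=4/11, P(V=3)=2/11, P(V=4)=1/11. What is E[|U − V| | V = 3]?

P(V = 3) = 2/11.
Summing |U−V|·P(x,y) over outcomes with V = 3 gives 3/11.
E[|U − V| | V = 3] = (3/11) / (2/11) = 3/2.

3/2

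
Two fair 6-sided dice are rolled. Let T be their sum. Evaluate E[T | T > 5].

P(T > 5) = 13/18.
Σ over the event: 6·5/36 + 7·1/6 + 8·5/36 + 9·1/9 + 10·1/12 + 11·1/18 + 12·1/36 = 53/9.
E[T | T > 5] = (53/9) / (13/18) = 106/13.

106/13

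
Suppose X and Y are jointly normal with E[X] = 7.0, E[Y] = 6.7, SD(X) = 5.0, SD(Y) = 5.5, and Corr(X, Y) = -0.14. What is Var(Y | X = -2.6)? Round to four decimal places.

Var(Y | X=x) = (1 − ρ²)·σ_Y².
Var(Y | X=-2.6) = (5.5)²·(1 − (-0.14)²) = 30.25·0.9804 = 29.6571.

29.6571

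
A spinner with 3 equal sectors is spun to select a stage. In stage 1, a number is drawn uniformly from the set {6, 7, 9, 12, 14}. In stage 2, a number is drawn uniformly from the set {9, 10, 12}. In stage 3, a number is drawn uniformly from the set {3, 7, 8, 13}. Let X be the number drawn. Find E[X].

1661/180

E[X | stage 1] = (6+7+9+12+14)/5 = 48/5.
E[X | stage 2] = (9+10+12)/3 = 31/3.
E[X | stage 3] = (3+7+8+13)/4 = 31/4.
E[X] = (1/3)·(48/5) + (1/3)·(31/3) + (1/3)·(31/4) = 1661/180.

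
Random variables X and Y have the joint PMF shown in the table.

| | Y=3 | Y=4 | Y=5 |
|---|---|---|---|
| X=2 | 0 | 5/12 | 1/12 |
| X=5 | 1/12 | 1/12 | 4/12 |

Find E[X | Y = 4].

5/2

P(Y = 4) = 1/2.
Σ X·P over the event = 2·(5/12) + 5·(1/12) = 5/4.
E[X | Y = 4] = (5/4) / (1/2) = 5/2.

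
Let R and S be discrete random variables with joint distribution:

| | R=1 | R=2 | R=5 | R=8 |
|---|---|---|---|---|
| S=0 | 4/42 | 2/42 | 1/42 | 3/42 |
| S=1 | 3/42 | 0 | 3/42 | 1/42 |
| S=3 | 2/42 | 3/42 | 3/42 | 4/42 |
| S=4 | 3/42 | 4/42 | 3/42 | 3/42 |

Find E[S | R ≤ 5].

70/31

P(R ≤ 5) = 31/42.
Summing S·P(R=x,S=y) over the conditioning event gives 5/3.
E[S | R ≤ 5] = (5/3) / (31/42) = 70/31.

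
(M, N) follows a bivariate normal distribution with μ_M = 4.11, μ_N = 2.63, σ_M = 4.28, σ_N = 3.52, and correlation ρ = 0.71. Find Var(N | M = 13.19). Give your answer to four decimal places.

6.1444

For a bivariate normal, Var(N | M=x) = σ_N²(1 − ρ²).
Var(N | M=13.19) = (3.52)²·(1 − (0.71)²) = 12.3904·0.4959 = 6.1444.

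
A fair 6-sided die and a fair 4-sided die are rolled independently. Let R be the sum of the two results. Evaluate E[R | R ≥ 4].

P(R ≥ 4) = 7/8.
Σ over the event: 4·1/8 + 5·1/6 + 6·1/6 + 7·1/6 + 8·1/8 + 9·1/12 + 10·1/24 = 17/3.
E[R | R ≥ 4] = (17/3) / (7/8) = 136/21.

136/21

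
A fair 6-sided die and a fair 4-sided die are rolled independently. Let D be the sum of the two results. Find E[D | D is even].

P(D is even) = 1/2.
Σ over the event: 2·1/24 + 4·1/8 + 6·1/6 + 8·1/8 + 10·1/24 = 3.
E[D | D is even] = (3) / (1/2) = 6.

6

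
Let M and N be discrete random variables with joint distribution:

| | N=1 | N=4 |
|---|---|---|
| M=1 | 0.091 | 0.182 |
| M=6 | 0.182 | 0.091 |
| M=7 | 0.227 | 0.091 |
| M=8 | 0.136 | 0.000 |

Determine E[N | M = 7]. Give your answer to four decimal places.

1.8585

P(M = 7) = 0.318.
Σ N·P over the event = 1·(0.227) + 4·(0.091) = 0.591.
E[N | M = 7] = (0.591) / (0.318) = 1.8585.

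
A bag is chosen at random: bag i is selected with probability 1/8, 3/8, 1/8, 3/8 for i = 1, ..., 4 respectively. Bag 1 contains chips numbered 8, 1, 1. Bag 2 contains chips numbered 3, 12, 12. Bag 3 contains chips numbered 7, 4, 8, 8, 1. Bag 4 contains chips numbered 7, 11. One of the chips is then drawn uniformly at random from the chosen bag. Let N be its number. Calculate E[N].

118/15

E[N | bag 1] = (8+1+1)/3 = 10/3.
E[N | bag 2] = (3+12+12)/3 = 9.
E[N | bag 3] = (7+4+8+8+1)/5 = 28/5.
E[N | bag 4] = (7+11)/2 = 9.
E[N] = (1/8)·(10/3) + (3/8)·(9) + (1/8)·(28/5) + (3/8)·(9) = 118/15.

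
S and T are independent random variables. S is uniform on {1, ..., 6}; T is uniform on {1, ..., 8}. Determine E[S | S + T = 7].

7/2

Outcomes with S + T = 7: (1,6), (2,5), (3,4), (4,3), (5,2), (6,1), each with probability 1/48.
E[S | S + T = 7] = (1 + 2 + 3 + 4 + 5 + 6) / 6 = 7/2.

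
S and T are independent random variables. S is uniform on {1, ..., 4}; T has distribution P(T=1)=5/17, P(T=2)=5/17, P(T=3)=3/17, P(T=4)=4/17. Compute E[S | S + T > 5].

77/23

P(S + T > 5) = 23/68.
Summing S·P(x,y) over outcomes with S + T > 5 gives 77/68.
E[S | S + T > 5] = (77/68) / (23/68) = 77/23.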